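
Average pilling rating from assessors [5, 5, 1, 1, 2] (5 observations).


Formula: Mean = sum / count
Sum = 5 + 5 + 1 + 1 + 2 = 14
Mean = 14 / 5 = 2.8

2.8


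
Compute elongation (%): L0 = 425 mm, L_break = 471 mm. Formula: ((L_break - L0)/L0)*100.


Formula: Elongation (%) = ((L_break - L0) / L0) * 100
Step 1: Extension = 471 - 425 = 46 mm
Step 2: Elongation = (46 / 425) * 100
Step 3: Elongation = 0.108235 * 100 = 10.8235% ≈ 10.8%

10.8%


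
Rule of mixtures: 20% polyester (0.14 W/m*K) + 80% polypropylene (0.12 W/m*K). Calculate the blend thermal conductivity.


Formula: Blend property = (fraction_A * property_A) + (fraction_B * property_B)
Step 1: Contribution A = 20/100 * 0.14 W/m*K = 0.028 W/m*K
Step 2: Contribution B = 80/100 * 0.12 W/m*K = 0.096 W/m*K
Step 3: Blend thermal conductivity = 0.028 + 0.096 = 0.124 W/m*K

0.124 W/m*K


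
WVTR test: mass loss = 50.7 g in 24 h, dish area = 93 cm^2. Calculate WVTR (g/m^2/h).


Formula: WVTR = mass_loss / (area * time)
Step 1: Convert area: 93 cm^2 = 0.0093 m^2
Step 2: WVTR = 50.7 g / (0.0093 m^2 * 24 h)
Step 3: WVTR = 50.7 / 0.2232 = 227.2 g/m^2/h

227.2 g/m^2/h


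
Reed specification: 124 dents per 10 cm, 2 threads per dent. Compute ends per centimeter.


Formula: EPC = (dents per 10 cm * ends per dent) / 10
Step 1: Total ends per 10 cm = 124 * 2 = 248
Step 2: EPC = 248 / 10 = 24.8 ends/cm

24.8 ends/cm


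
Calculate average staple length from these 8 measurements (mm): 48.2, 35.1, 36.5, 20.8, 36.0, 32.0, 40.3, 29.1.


Formula: Mean = sum of lengths / count
Sum = 48.2 + 35.1 + 36.5 + 20.8 + 36.0 + 32.0 + 40.3 + 29.1
Sum = 278.0 mm
Mean = 278.0 / 8 = 34.75 mm

34.75 mm


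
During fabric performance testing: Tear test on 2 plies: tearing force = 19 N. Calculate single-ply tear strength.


Formula: Per-ply strength = Total force / Number of plies
Per-ply = 19 N / 2
Per-ply = 9.5 N

9.5 N


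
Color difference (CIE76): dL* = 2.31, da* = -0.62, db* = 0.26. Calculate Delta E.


Formula: Delta E = sqrt(dL*^2 + da*^2 + db*^2)
Step 1: dL*^2 = 2.31^2 = 5.3361
Step 2: da*^2 = (-0.62)^2 = 0.3844
Step 3: db*^2 = 0.26^2 = 0.0676
Step 4: Sum = 5.3361 + 0.3844 + 0.0676 = 5.7881
Step 5: Delta E = sqrt(5.7881) = 2.41

2.41 Delta E


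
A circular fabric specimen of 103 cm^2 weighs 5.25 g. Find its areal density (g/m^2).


Formula: GSM = mass_g / area_m2
Step 1: Convert area: 103 cm^2 = 103 / 10000 = 0.0103 m^2
Step 2: GSM = 5.25 g / 0.0103 m^2 = 509.7 g/m^2

509.7 g/m^2


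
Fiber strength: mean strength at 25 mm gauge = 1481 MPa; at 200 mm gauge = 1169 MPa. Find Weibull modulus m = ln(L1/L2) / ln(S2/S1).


Formula: m = ln(L1/L2) / ln(S2/S1)
Step 1: ln(L1/L2) = ln(25/200) = -2.07944
Step 2: S2/S1 = 1169/1481 = 0.78933
Step 3: ln(S2/S1) = ln(0.78933) = -0.23657
Step 4: m = -2.07944 / -0.23657 = 8.79

8.79 (Weibull m)


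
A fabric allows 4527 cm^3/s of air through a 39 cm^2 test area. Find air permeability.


Formula: Air Permeability = Airflow / Test Area
AP = 4527 cm^3/s / 39 cm^2
AP = 116.1 cm^3/s/cm^2

116.1 cm^3/s/cm^2


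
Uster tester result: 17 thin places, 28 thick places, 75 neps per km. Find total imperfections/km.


Formula: Total = thin places + thick places + neps
Total = 17 + 28 + 75
Total = 120 imperfections/km

120 imperfections/km


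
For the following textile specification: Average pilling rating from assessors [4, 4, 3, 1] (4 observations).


Formula: Mean = sum / count
Sum = 4 + 4 + 3 + 1 = 12
Mean = 12 / 4 = 3.0

3.0


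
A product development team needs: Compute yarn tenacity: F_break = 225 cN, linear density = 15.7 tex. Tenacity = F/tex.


Formula: Tenacity = Breaking force / Linear density
Tenacity = 225 cN / 15.7 tex
Tenacity = 14.33 cN/tex

14.33 cN/tex


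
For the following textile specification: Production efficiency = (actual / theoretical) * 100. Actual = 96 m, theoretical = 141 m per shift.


Formula: Efficiency% = (Actual output / Theoretical output) * 100
Efficiency% = (96 / 141) * 100
Efficiency% = 0.680851 * 100 = 68.0851% ≈ 68.1%

68.1%


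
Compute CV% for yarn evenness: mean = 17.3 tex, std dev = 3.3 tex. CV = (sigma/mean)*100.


Formula: CV% = (standard deviation / mean) * 100
Step 1: Ratio = 3.3 / 17.3 = 0.190751
Step 2: CV% = 0.190751 * 100 = 19.0751% ≈ 19.1%

19.1%


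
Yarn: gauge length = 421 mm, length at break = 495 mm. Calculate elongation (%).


Formula: Elongation (%) = ((L_break - L0) / L0) * 100
Step 1: Extension = 495 - 421 = 74 mm
Step 2: Elongation = (74 / 421) * 100
Step 3: Elongation = 0.175772 * 100 = 17.5772% ≈ 17.6%

17.6%


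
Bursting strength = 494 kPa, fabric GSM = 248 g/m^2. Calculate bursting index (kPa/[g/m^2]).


Formula: Bursting Index = Bursting Strength / Fabric GSM
BI = 494 kPa / 248 g/m^2
BI = 1.992 kPa/(g/m^2)

1.992 kPa/(g/m^2)


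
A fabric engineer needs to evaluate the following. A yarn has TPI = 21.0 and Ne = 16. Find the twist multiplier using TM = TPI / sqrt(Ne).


Formula: TM = TPI / sqrt(Ne)
Step 1: sqrt(Ne) = sqrt(16) = 4
Step 2: TM = 21.0 / 4 = 5.25

5.25 TM


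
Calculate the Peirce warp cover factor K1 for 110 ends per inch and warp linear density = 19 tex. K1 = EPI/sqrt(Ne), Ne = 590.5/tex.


Formula: K1 = EPI / sqrt(Ne), with Ne = 590.5 / tex_warp
Step 1: Ne = 590.5 / 19 = 31.079
Step 2: sqrt(Ne) = sqrt(31.079) = 5.5749
Step 3: K1 = 110 / 5.5749 = 19.7

19.7


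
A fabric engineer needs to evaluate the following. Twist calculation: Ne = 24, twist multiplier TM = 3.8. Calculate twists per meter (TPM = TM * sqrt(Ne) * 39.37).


Formula: TPM = TM * sqrt(Ne) * 39.37
Step 1: sqrt(Ne) = sqrt(24) = 4.899
Step 2: TM * sqrt(Ne) = 3.8 * 4.899 = 18.6162
Step 3: TPM = 18.6162 * 39.37 = 733 twists/m

733 twists/m


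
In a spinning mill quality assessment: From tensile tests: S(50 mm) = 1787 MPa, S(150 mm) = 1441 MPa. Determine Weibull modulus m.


Formula: m = ln(L1/L2) / ln(S2/S1)
Step 1: ln(L1/L2) = ln(50/150) = -1.09861
Step 2: S2/S1 = 1441/1787 = 0.80638
Step 3: ln(S2/S1) = ln(0.80638) = -0.21520
Step 4: m = -1.09861 / -0.21520 = 5.11

5.11 (Weibull m)


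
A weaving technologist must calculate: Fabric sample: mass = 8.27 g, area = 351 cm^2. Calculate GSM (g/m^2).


Formula: GSM = mass_g / area_m2
Step 1: Convert area: 351 cm^2 = 351 / 10000 = 0.0351 m^2
Step 2: GSM = 8.27 g / 0.0351 m^2 = 235.6 g/m^2

235.6 g/m^2


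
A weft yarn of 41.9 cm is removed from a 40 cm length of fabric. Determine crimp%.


Formula: Crimp% = ((L_yarn - L_fabric) / L_fabric) * 100
Step 1: Extension = 41.9 - 40 = 1.9 cm
Step 2: Crimp% = (1.9 / 40) * 100
Step 3: Crimp% = 0.0475 * 100 = 4.75% ≈ 4.8%

4.8%


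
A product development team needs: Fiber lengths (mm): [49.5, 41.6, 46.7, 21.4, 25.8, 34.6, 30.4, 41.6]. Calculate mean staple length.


Formula: Mean = sum of lengths / count
Sum = 49.5 + 41.6 + 46.7 + 21.4 + 25.8 + 34.6 + 30.4 + 41.6
Sum = 291.6 mm
Mean = 291.6 / 8 = 36.45 mm

36.45 mm


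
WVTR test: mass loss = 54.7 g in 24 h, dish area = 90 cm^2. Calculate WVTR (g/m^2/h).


Formula: WVTR = mass_loss / (area * time)
Step 1: Convert area: 90 cm^2 = 0.009 m^2
Step 2: WVTR = 54.7 g / (0.009 m^2 * 24 h)
Step 3: WVTR = 54.7 / 0.216 = 253.2 g/m^2/h

253.2 g/m^2/h


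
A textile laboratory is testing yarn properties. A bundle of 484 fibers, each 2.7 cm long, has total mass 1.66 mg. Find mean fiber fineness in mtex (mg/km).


Formula: fineness (mtex) = mass (mg) / total length (km) = (mass_mg / total_length_m) * 1000
Step 1: Convert fiber length: 2.7 cm = 0.027 m
Step 2: Total fiber length = 484 * 0.027 = 13.068 m
Step 3: Linear density = 1.66 mg / 13.068 m = 0.1270 mg/m
Step 4: fineness = 0.1270 * 1000 = 127.0 mtex

127.0 mtex


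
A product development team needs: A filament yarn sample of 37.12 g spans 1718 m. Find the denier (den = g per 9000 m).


Formula: den = (mass_g / length_m) * 9000
Substituting: den = (37.12 / 1718) * 9000
Intermediate: 37.12 / 1718 = 0.02160652 g/m
den = 0.02160652 * 9000 = 194.5 denier

194.5 denier


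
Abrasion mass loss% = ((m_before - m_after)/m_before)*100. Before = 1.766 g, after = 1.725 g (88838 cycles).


Formula: Mass loss% = ((m_before - m_after) / m_before) * 100
Step 1: Mass loss = 1.766 - 1.725 = 0.041 g
Step 2: Ratio = 0.041 / 1.766 = 0.0232163
Step 3: Mass loss% = 0.0232163 * 100 = 2.32163% ≈ 2.32%

2.32%


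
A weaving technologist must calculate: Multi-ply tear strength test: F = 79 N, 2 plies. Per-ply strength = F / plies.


Formula: Per-ply strength = Total force / Number of plies
Per-ply = 79 N / 2
Per-ply = 39.5 N

39.5 N


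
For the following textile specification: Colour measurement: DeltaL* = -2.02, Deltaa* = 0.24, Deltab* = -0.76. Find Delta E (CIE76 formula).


Formula: Delta E = sqrt(dL*^2 + da*^2 + db*^2)
Step 1: dL*^2 = (-2.02)^2 = 4.0804
Step 2: da*^2 = 0.24^2 = 0.0576
Step 3: db*^2 = (-0.76)^2 = 0.5776
Step 4: Sum = 4.0804 + 0.0576 + 0.5776 = 4.7156
Step 5: Delta E = sqrt(4.7156) = 2.17

2.17 Delta E


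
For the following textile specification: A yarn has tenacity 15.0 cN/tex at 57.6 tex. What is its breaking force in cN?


Formula: Breaking force = Tenacity * Linear density
F = 15.0 cN/tex * 57.6 tex
F = 864.00 cN

864.00 cN


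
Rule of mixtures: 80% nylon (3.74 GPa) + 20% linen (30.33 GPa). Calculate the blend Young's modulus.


Formula: Blend property = (fraction_A * property_A) + (fraction_B * property_B)
Step 1: Contribution A = 80/100 * 3.74 GPa = 2.992 GPa
Step 2: Contribution B = 20/100 * 30.33 GPa = 6.066 GPa
Step 3: Blend Young's modulus = 2.992 + 6.066 = 9.058 GPa

9.058 GPa


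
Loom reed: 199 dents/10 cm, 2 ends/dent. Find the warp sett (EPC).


Formula: EPC = (dents per 10 cm * ends per dent) / 10
Step 1: Total ends per 10 cm = 199 * 2 = 398
Step 2: EPC = 398 / 10 = 39.8 ends/cm

39.8 ends/cm


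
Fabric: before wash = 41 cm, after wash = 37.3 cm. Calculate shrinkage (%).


Formula: Shrinkage% = ((L_before - L_after) / L_before) * 100
Step 1: Shrinkage = 41 - 37.3 = 3.7 cm
Step 2: Shrinkage% = (3.7 / 41) * 100
Step 3: Shrinkage% = 0.090244 * 100 = 9.0244% ≈ 9.0%

9.0%


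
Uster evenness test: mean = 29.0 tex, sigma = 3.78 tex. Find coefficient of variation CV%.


Formula: CV% = (standard deviation / mean) * 100
Step 1: Ratio = 3.78 / 29.0 = 0.130345
Step 2: CV% = 0.130345 * 100 = 13.0345% ≈ 13.0%

13.0%


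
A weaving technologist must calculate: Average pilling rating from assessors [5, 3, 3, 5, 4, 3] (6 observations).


Formula: Mean = sum / count
Sum = 5 + 3 + 3 + 5 + 4 + 3 = 23
Mean = 23 / 6 = 3.8

3.8


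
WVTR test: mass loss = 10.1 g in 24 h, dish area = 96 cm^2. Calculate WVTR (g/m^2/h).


Formula: WVTR = mass_loss / (area * time)
Step 1: Convert area: 96 cm^2 = 0.0096 m^2
Step 2: WVTR = 10.1 g / (0.0096 m^2 * 24 h)
Step 3: WVTR = 10.1 / 0.2304 = 43.8 g/m^2/h

43.8 g/m^2/h


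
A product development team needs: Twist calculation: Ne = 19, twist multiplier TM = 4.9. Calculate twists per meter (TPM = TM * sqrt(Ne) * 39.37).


Formula: TPM = TM * sqrt(Ne) * 39.37
Step 1: sqrt(Ne) = sqrt(19) = 4.3589
Step 2: TM * sqrt(Ne) = 4.9 * 4.3589 = 21.3586
Step 3: TPM = 21.3586 * 39.37 = 841 twists/m

841 twists/m


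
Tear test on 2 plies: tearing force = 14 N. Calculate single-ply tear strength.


Formula: Per-ply strength = Total force / Number of plies
Per-ply = 14 N / 2
Per-ply = 7 N

7 N


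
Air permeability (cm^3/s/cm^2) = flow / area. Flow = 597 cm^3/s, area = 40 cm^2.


Formula: Air Permeability = Airflow / Test Area
AP = 597 cm^3/s / 40 cm^2
AP = 14.9 cm^3/s/cm^2

14.9 cm^3/s/cm^2


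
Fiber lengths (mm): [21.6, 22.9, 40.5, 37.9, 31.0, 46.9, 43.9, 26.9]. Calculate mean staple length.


Formula: Mean = sum of lengths / count
Sum = 21.6 + 22.9 + 40.5 + 37.9 + 31.0 + 46.9 + 43.9 + 26.9
Sum = 271.6 mm
Mean = 271.6 / 8 = 33.95 mm

33.95 mm


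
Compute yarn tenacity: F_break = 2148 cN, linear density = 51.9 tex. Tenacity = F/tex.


Formula: Tenacity = Breaking force / Linear density
Tenacity = 2148 cN / 51.9 tex
Tenacity = 41.39 cN/tex

41.39 cN/tex


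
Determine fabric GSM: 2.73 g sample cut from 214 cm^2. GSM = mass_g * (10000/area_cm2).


Formula: GSM = mass_g / area_m2
Step 1: Convert area: 214 cm^2 = 214 / 10000 = 0.0214 m^2
Step 2: GSM = 2.73 g / 0.0214 m^2 = 127.6 g/m^2

127.6 g/m^2


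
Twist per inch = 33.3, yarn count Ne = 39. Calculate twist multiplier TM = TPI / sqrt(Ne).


Formula: TM = TPI / sqrt(Ne)
Step 1: sqrt(Ne) = sqrt(39) = 6.245
Step 2: TM = 33.3 / 6.245 = 5.33

5.33 TM


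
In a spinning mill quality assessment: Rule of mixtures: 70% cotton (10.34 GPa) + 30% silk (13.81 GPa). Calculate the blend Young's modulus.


Formula: Blend property = (fraction_A * property_A) + (fraction_B * property_B)
Step 1: Contribution A = 70/100 * 10.34 GPa = 7.238 GPa
Step 2: Contribution B = 30/100 * 13.81 GPa = 4.143 GPa
Step 3: Blend Young's modulus = 7.238 + 4.143 = 11.381 GPa

11.381 GPa


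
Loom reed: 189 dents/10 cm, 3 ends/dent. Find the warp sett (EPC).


Formula: EPC = (dents per 10 cm * ends per dent) / 10
Step 1: Total ends per 10 cm = 189 * 3 = 567
Step 2: EPC = 567 / 10 = 56.7 ends/cm

56.7 ends/cm


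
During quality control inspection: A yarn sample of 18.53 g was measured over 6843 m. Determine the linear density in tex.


Formula: Tex = (mass_g / length_m) * 1000
Substituting: Tex = (18.53 / 6843) * 1000
Intermediate: 18.53 / 6843 = 0.00270788 g/m
Tex = 0.00270788 * 1000 = 2.71 tex

2.71 tex


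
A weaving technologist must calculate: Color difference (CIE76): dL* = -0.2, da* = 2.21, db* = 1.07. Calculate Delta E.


Formula: Delta E = sqrt(dL*^2 + da*^2 + db*^2)
Step 1: dL*^2 = (-0.2)^2 = 0.04
Step 2: da*^2 = 2.21^2 = 4.8841
Step 3: db*^2 = 1.07^2 = 1.1449
Step 4: Sum = 0.04 + 4.8841 + 1.1449 = 6.069
Step 5: Delta E = sqrt(6.069) = 2.46

2.46 Delta E


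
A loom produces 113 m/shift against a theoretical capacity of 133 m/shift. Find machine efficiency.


Formula: Efficiency% = (Actual output / Theoretical output) * 100
Efficiency% = (113 / 133) * 100
Efficiency% = 0.849624 * 100 = 84.9624% ≈ 85.0%

85.0%


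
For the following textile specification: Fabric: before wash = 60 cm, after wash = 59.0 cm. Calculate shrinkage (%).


Formula: Shrinkage% = ((L_before - L_after) / L_before) * 100
Step 1: Shrinkage = 60 - 59.0 = 1.0 cm
Step 2: Shrinkage% = (1.0 / 60) * 100
Step 3: Shrinkage% = 0.016667 * 100 = 1.6667% ≈ 1.7%

1.7%


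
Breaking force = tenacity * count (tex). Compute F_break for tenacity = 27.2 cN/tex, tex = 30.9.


Formula: Breaking force = Tenacity * Linear density
F = 27.2 cN/tex * 30.9 tex
F = 840.48 cN

840.48 cN


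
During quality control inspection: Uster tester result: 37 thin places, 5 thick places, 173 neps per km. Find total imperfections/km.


Formula: Total = thin places + thick places + neps
Total = 37 + 5 + 173
Total = 215 imperfections/km

215 imperfections/km


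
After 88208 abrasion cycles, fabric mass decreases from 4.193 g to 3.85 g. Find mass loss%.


Formula: Mass loss% = ((m_before - m_after) / m_before) * 100
Step 1: Mass loss = 4.193 - 3.85 = 0.343 g
Step 2: Ratio = 0.343 / 4.193 = 0.081803
Step 3: Mass loss% = 0.081803 * 100 = 8.1803% ≈ 8.18%

8.18%


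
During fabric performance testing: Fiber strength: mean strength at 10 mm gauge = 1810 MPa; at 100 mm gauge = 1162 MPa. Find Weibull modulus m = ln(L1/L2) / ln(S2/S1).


Formula: m = ln(L1/L2) / ln(S2/S1)
Step 1: ln(L1/L2) = ln(10/100) = -2.30259
Step 2: S2/S1 = 1162/1810 = 0.64199
Step 3: ln(S2/S1) = ln(0.64199) = -0.44318
Step 4: m = -2.30259 / -0.44318 = 5.20

5.20 (Weibull m)


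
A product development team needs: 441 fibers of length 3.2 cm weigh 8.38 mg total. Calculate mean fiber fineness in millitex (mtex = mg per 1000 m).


Formula: fineness (mtex) = mass (mg) / total length (km) = (mass_mg / total_length_m) * 1000
Step 1: Convert fiber length: 3.2 cm = 0.032 m
Step 2: Total fiber length = 441 * 0.032 = 14.112 m
Step 3: Linear density = 8.38 mg / 14.112 m = 0.5938 mg/m
Step 4: fineness = 0.5938 * 1000 = 593.8 mtex

593.8 mtex


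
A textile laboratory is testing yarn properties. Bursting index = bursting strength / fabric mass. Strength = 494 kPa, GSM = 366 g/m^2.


Formula: Bursting Index = Bursting Strength / Fabric GSM
BI = 494 kPa / 366 g/m^2
BI = 1.350 kPa/(g/m^2)

1.350 kPa/(g/m^2)


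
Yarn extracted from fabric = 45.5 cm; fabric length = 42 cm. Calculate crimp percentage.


Formula: Crimp% = ((L_yarn - L_fabric) / L_fabric) * 100
Step 1: Extension = 45.5 - 42 = 3.5 cm
Step 2: Crimp% = (3.5 / 42) * 100
Step 3: Crimp% = 0.083333 * 100 = 8.3333% ≈ 8.3%

8.3%


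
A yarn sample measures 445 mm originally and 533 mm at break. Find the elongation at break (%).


Formula: Elongation (%) = ((L_break - L0) / L0) * 100
Step 1: Extension = 533 - 445 = 88 mm
Step 2: Elongation = (88 / 445) * 100
Step 3: Elongation = 0.197753 * 100 = 19.7753% ≈ 19.8%

19.8%


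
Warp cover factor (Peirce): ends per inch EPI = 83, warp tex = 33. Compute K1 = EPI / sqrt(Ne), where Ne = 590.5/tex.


Formula: K1 = EPI / sqrt(Ne), with Ne = 590.5 / tex_warp
Step 1: Ne = 590.5 / 33 = 17.894
Step 2: sqrt(Ne) = sqrt(17.894) = 4.2301
Step 3: K1 = 83 / 4.2301 = 19.6

19.6


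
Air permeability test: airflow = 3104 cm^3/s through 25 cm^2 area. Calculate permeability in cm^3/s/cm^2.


Formula: Air Permeability = Airflow / Test Area
AP = 3104 cm^3/s / 25 cm^2
AP = 124.2 cm^3/s/cm^2

124.2 cm^3/s/cm^2


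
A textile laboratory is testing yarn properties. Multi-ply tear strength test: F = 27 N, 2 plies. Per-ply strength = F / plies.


Formula: Per-ply strength = Total force / Number of plies
Per-ply = 27 N / 2
Per-ply = 13.5 N

13.5 N


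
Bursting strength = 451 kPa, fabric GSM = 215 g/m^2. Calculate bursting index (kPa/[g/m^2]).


Formula: Bursting Index = Bursting Strength / Fabric GSM
BI = 451 kPa / 215 g/m^2
BI = 2.098 kPa/(g/m^2)

2.098 kPa/(g/m^2)


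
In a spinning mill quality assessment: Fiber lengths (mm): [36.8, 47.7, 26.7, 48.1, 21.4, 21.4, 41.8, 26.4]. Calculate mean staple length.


Formula: Mean = sum of lengths / count
Sum = 36.8 + 47.7 + 26.7 + 48.1 + 21.4 + 21.4 + 41.8 + 26.4
Sum = 270.3 mm
Mean = 270.3 / 8 = 33.79 mm

33.79 mm


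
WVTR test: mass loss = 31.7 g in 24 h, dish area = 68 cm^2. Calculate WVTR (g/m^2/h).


Formula: WVTR = mass_loss / (area * time)
Step 1: Convert area: 68 cm^2 = 0.0068 m^2
Step 2: WVTR = 31.7 g / (0.0068 m^2 * 24 h)
Step 3: WVTR = 31.7 / 0.1632 = 194.2 g/m^2/h

194.2 g/m^2/h


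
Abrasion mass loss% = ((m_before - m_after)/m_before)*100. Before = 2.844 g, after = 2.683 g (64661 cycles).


Formula: Mass loss% = ((m_before - m_after) / m_before) * 100
Step 1: Mass loss = 2.844 - 2.683 = 0.161 g
Step 2: Ratio = 0.161 / 2.844 = 0.0566104
Step 3: Mass loss% = 0.0566104 * 100 = 5.66104% ≈ 5.66%

5.66%


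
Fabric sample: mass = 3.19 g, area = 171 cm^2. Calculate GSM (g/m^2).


Formula: GSM = mass_g / area_m2
Step 1: Convert area: 171 cm^2 = 171 / 10000 = 0.0171 m^2
Step 2: GSM = 3.19 g / 0.0171 m^2 = 186.5 g/m^2

186.5 g/m^2


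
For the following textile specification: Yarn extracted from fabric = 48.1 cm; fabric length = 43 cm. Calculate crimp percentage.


Formula: Crimp% = ((L_yarn - L_fabric) / L_fabric) * 100
Step 1: Extension = 48.1 - 43 = 5.1 cm
Step 2: Crimp% = (5.1 / 43) * 100
Step 3: Crimp% = 0.118605 * 100 = 11.8605% ≈ 11.9%

11.9%


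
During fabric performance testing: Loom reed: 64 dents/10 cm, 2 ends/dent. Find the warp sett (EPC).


Formula: EPC = (dents per 10 cm * ends per dent) / 10
Step 1: Total ends per 10 cm = 64 * 2 = 128
Step 2: EPC = 128 / 10 = 12.8 ends/cm

12.8 ends/cm


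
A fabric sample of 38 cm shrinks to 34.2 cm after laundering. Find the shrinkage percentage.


Formula: Shrinkage% = ((L_before - L_after) / L_before) * 100
Step 1: Shrinkage = 38 - 34.2 = 3.8 cm
Step 2: Shrinkage% = (3.8 / 38) * 100
Step 3: Shrinkage% = 0.1 * 100 = 10.0%

10.0%


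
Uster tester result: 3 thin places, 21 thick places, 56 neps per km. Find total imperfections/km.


Formula: Total = thin places + thick places + neps
Total = 3 + 21 + 56
Total = 80 imperfections/km

80 imperfections/km


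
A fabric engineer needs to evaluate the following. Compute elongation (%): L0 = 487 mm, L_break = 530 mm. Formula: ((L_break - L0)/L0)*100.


Formula: Elongation (%) = ((L_break - L0) / L0) * 100
Step 1: Extension = 530 - 487 = 43 mm
Step 2: Elongation = (43 / 487) * 100
Step 3: Elongation = 0.088296 * 100 = 8.8296% ≈ 8.8%

8.8%


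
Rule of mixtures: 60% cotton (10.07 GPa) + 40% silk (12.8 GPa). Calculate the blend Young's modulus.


Formula: Blend property = (fraction_A * property_A) + (fraction_B * property_B)
Step 1: Contribution A = 60/100 * 10.07 GPa = 6.042 GPa
Step 2: Contribution B = 40/100 * 12.8 GPa = 5.12 GPa
Step 3: Blend Young's modulus = 6.042 + 5.12 = 11.162 GPa

11.162 GPa


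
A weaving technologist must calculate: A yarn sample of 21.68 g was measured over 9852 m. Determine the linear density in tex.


Formula: Tex = (mass_g / length_m) * 1000
Substituting: Tex = (21.68 / 9852) * 1000
Intermediate: 21.68 / 9852 = 0.00220057 g/m
Tex = 0.00220057 * 1000 = 2.20 tex

2.20 tex


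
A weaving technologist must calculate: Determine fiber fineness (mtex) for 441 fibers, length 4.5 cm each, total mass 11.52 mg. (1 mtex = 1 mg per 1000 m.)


Formula: fineness (mtex) = mass (mg) / total length (km) = (mass_mg / total_length_m) * 1000
Step 1: Convert fiber length: 4.5 cm = 0.045 m
Step 2: Total fiber length = 441 * 0.045 = 19.845 m
Step 3: Linear density = 11.52 mg / 19.845 m = 0.5805 mg/m
Step 4: fineness = 0.5805 * 1000 = 580.5 mtex

580.5 mtex


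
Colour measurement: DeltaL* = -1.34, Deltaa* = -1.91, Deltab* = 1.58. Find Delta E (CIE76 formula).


Formula: Delta E = sqrt(dL*^2 + da*^2 + db*^2)
Step 1: dL*^2 = (-1.34)^2 = 1.7956
Step 2: da*^2 = (-1.91)^2 = 3.6481
Step 3: db*^2 = 1.58^2 = 2.4964
Step 4: Sum = 1.7956 + 3.6481 + 2.4964 = 7.9401
Step 5: Delta E = sqrt(7.9401) = 2.82

2.82 Delta E


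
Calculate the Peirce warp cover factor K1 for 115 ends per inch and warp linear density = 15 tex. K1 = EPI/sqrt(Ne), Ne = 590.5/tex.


Formula: K1 = EPI / sqrt(Ne), with Ne = 590.5 / tex_warp
Step 1: Ne = 590.5 / 15 = 39.367
Step 2: sqrt(Ne) = sqrt(39.367) = 6.2743
Step 3: K1 = 115 / 6.2743 = 18.3

18.3


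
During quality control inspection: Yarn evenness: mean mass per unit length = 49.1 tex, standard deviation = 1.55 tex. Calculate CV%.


Formula: CV% = (standard deviation / mean) * 100
Step 1: Ratio = 1.55 / 49.1 = 0.031568
Step 2: CV% = 0.031568 * 100 = 3.1568% ≈ 3.2%

3.2%


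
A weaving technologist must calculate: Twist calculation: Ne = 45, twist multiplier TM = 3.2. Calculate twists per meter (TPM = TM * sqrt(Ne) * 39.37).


Formula: TPM = TM * sqrt(Ne) * 39.37
Step 1: sqrt(Ne) = sqrt(45) = 6.7082
Step 2: TM * sqrt(Ne) = 3.2 * 6.7082 = 21.4662
Step 3: TPM = 21.4662 * 39.37 = 845 twists/m

845 twists/m


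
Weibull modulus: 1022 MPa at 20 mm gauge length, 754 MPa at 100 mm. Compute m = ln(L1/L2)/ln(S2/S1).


Formula: m = ln(L1/L2) / ln(S2/S1)
Step 1: ln(L1/L2) = ln(20/100) = -1.60944
Step 2: S2/S1 = 754/1022 = 0.73777
Step 3: ln(S2/S1) = ln(0.73777) = -0.30412
Step 4: m = -1.60944 / -0.30412 = 5.29

5.29 (Weibull m)


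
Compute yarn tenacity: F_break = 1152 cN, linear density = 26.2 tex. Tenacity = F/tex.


Formula: Tenacity = Breaking force / Linear density
Tenacity = 1152 cN / 26.2 tex
Tenacity = 43.97 cN/tex

43.97 cN/tex


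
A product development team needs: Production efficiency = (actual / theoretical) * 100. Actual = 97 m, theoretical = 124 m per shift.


Formula: Efficiency% = (Actual output / Theoretical output) * 100
Efficiency% = (97 / 124) * 100
Efficiency% = 0.782258 * 100 = 78.2258% ≈ 78.2%

78.2%


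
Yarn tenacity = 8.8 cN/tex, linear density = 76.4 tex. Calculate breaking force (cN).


Formula: Breaking force = Tenacity * Linear density
F = 8.8 cN/tex * 76.4 tex
F = 672.32 cN

672.32 cN


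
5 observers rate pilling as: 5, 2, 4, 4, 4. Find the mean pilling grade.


Formula: Mean = sum / count
Sum = 5 + 2 + 4 + 4 + 4 = 19
Mean = 19 / 5 = 3.8

3.8


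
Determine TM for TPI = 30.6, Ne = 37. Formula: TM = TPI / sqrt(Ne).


Formula: TM = TPI / sqrt(Ne)
Step 1: sqrt(Ne) = sqrt(37) = 6.0828
Step 2: TM = 30.6 / 6.0828 = 5.03

5.03 TM


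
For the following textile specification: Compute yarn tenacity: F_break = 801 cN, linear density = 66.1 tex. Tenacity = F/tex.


Formula: Tenacity = Breaking force / Linear density
Tenacity = 801 cN / 66.1 tex
Tenacity = 12.12 cN/tex

12.12 cN/tex


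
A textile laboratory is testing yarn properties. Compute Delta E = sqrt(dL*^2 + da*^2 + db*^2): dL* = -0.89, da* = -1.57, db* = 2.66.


Formula: Delta E = sqrt(dL*^2 + da*^2 + db*^2)
Step 1: dL*^2 = (-0.89)^2 = 0.7921
Step 2: da*^2 = (-1.57)^2 = 2.4649
Step 3: db*^2 = 2.66^2 = 7.0756
Step 4: Sum = 0.7921 + 2.4649 + 7.0756 = 10.3326
Step 5: Delta E = sqrt(10.3326) = 3.21

3.21 Delta E


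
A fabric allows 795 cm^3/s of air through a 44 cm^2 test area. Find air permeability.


Formula: Air Permeability = Airflow / Test Area
AP = 795 cm^3/s / 44 cm^2
AP = 18.1 cm^3/s/cm^2

18.1 cm^3/s/cm^2


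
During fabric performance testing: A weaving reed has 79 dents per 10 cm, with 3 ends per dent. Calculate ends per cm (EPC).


Formula: EPC = (dents per 10 cm * ends per dent) / 10
Step 1: Total ends per 10 cm = 79 * 3 = 237
Step 2: EPC = 237 / 10 = 23.7 ends/cm

23.7 ends/cm


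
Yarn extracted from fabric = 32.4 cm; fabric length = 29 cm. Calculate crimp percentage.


Formula: Crimp% = ((L_yarn - L_fabric) / L_fabric) * 100
Step 1: Extension = 32.4 - 29 = 3.4 cm
Step 2: Crimp% = (3.4 / 29) * 100
Step 3: Crimp% = 0.117241 * 100 = 11.7241% ≈ 11.7%

11.7%


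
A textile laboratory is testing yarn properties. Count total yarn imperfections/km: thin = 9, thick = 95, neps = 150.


Formula: Total = thin places + thick places + neps
Total = 9 + 95 + 150
Total = 254 imperfections/km

254 imperfections/km


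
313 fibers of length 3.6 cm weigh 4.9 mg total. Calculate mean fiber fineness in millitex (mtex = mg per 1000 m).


Formula: fineness (mtex) = mass (mg) / total length (km) = (mass_mg / total_length_m) * 1000
Step 1: Convert fiber length: 3.6 cm = 0.036 m
Step 2: Total fiber length = 313 * 0.036 = 11.268 m
Step 3: Linear density = 4.9 mg / 11.268 m = 0.4349 mg/m
Step 4: fineness = 0.4349 * 1000 = 434.9 mtex

434.9 mtex


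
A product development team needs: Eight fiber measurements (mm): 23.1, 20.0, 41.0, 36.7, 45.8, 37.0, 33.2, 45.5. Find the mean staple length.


Formula: Mean = sum of lengths / count
Sum = 23.1 + 20.0 + 41.0 + 36.7 + 45.8 + 37.0 + 33.2 + 45.5
Sum = 282.3 mm
Mean = 282.3 / 8 = 35.29 mm

35.29 mm


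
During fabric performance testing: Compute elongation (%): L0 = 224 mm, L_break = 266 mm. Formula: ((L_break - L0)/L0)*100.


Formula: Elongation (%) = ((L_break - L0) / L0) * 100
Step 1: Extension = 266 - 224 = 42 mm
Step 2: Elongation = (42 / 224) * 100
Step 3: Elongation = 0.1875 * 100 = 18.75% ≈ 18.8%

18.8%


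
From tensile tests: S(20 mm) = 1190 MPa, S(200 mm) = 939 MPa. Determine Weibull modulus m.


Formula: m = ln(L1/L2) / ln(S2/S1)
Step 1: ln(L1/L2) = ln(20/200) = -2.30259
Step 2: S2/S1 = 939/1190 = 0.78908
Step 3: ln(S2/S1) = ln(0.78908) = -0.23689
Step 4: m = -2.30259 / -0.23689 = 9.72

9.72 (Weibull m)


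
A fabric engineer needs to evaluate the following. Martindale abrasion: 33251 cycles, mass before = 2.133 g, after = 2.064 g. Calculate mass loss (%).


Formula: Mass loss% = ((m_before - m_after) / m_before) * 100
Step 1: Mass loss = 2.133 - 2.064 = 0.069 g
Step 2: Ratio = 0.069 / 2.133 = 0.0323488
Step 3: Mass loss% = 0.0323488 * 100 = 3.23488% ≈ 3.23%

3.23%


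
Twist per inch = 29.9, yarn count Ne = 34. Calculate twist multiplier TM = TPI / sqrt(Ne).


Formula: TM = TPI / sqrt(Ne)
Step 1: sqrt(Ne) = sqrt(34) = 5.831
Step 2: TM = 29.9 / 5.831 = 5.13

5.13 TM


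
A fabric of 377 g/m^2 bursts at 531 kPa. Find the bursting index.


Formula: Bursting Index = Bursting Strength / Fabric GSM
BI = 531 kPa / 377 g/m^2
BI = 1.408 kPa/(g/m^2)

1.408 kPa/(g/m^2)


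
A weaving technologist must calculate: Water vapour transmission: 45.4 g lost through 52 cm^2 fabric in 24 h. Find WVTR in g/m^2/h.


Formula: WVTR = mass_loss / (area * time)
Step 1: Convert area: 52 cm^2 = 0.0052 m^2
Step 2: WVTR = 45.4 g / (0.0052 m^2 * 24 h)
Step 3: WVTR = 45.4 / 0.1248 = 363.8 g/m^2/h

363.8 g/m^2/h


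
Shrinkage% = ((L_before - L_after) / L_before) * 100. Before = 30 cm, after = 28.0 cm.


Formula: Shrinkage% = ((L_before - L_after) / L_before) * 100
Step 1: Shrinkage = 30 - 28.0 = 2.0 cm
Step 2: Shrinkage% = (2.0 / 30) * 100
Step 3: Shrinkage% = 0.066667 * 100 = 6.6667% ≈ 6.7%

6.7%


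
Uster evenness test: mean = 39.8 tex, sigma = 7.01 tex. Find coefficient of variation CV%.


Formula: CV% = (standard deviation / mean) * 100
Step 1: Ratio = 7.01 / 39.8 = 0.176131
Step 2: CV% = 0.176131 * 100 = 17.6131% ≈ 17.6%

17.6%


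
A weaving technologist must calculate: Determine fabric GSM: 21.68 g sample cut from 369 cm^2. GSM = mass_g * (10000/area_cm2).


Formula: GSM = mass_g / area_m2
Step 1: Convert area: 369 cm^2 = 369 / 10000 = 0.0369 m^2
Step 2: GSM = 21.68 g / 0.0369 m^2 = 587.5 g/m^2

587.5 g/m^2


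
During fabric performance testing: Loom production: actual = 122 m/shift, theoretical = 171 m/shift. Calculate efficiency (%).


Formula: Efficiency% = (Actual output / Theoretical output) * 100
Efficiency% = (122 / 171) * 100
Efficiency% = 0.71345 * 100 = 71.345% ≈ 71.3%

71.3%


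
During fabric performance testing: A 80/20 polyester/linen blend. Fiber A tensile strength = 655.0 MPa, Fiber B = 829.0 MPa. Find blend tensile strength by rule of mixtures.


Formula: Blend property = (fraction_A * property_A) + (fraction_B * property_B)
Step 1: Contribution A = 80/100 * 655.0 MPa = 524.0 MPa
Step 2: Contribution B = 20/100 * 829.0 MPa = 165.8 MPa
Step 3: Blend tensile strength = 524.0 + 165.8 = 689.8 MPa

689.8 MPa


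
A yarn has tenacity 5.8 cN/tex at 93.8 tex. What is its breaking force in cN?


Formula: Breaking force = Tenacity * Linear density
F = 5.8 cN/tex * 93.8 tex
F = 544.04 cN

544.04 cN


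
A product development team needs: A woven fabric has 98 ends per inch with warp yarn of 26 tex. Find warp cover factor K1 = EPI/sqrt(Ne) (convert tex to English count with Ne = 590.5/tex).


Formula: K1 = EPI / sqrt(Ne), with Ne = 590.5 / tex_warp
Step 1: Ne = 590.5 / 26 = 22.712
Step 2: sqrt(Ne) = sqrt(22.712) = 4.7657
Step 3: K1 = 98 / 4.7657 = 20.6

20.6


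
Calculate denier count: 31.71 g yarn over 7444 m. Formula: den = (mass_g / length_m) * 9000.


Formula: den = (mass_g / length_m) * 9000
Substituting: den = (31.71 / 7444) * 9000
Intermediate: 31.71 / 7444 = 0.00425981 g/m
den = 0.00425981 * 9000 = 38.3 denier

38.3 denier


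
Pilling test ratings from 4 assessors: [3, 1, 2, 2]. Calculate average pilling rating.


Formula: Mean = sum / count
Sum = 3 + 1 + 2 + 2 = 8
Mean = 8 / 4 = 2.0

2.0


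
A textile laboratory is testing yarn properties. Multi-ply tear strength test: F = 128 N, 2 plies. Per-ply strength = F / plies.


Formula: Per-ply strength = Total force / Number of plies
Per-ply = 128 N / 2
Per-ply = 64 N

64 N


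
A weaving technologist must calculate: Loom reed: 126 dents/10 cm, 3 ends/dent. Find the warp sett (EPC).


Formula: EPC = (dents per 10 cm * ends per dent) / 10
Step 1: Total ends per 10 cm = 126 * 3 = 378
Step 2: EPC = 378 / 10 = 37.8 ends/cm

37.8 ends/cm


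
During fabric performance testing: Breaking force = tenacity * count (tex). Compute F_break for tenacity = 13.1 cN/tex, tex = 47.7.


Formula: Breaking force = Tenacity * Linear density
F = 13.1 cN/tex * 47.7 tex
F = 624.87 cN

624.87 cN


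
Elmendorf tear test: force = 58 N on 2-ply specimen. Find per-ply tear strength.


Formula: Per-ply strength = Total force / Number of plies
Per-ply = 58 N / 2
Per-ply = 29 N

29 N


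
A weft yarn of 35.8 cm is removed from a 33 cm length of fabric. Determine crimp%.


Formula: Crimp% = ((L_yarn - L_fabric) / L_fabric) * 100
Step 1: Extension = 35.8 - 33 = 2.8 cm
Step 2: Crimp% = (2.8 / 33) * 100
Step 3: Crimp% = 0.084848 * 100 = 8.4848% ≈ 8.5%

8.5%


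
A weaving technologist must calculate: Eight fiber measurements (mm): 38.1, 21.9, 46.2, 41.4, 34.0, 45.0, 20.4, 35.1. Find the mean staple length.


Formula: Mean = sum of lengths / count
Sum = 38.1 + 21.9 + 46.2 + 41.4 + 34.0 + 45.0 + 20.4 + 35.1
Sum = 282.1 mm
Mean = 282.1 / 8 = 35.26 mm

35.26 mm


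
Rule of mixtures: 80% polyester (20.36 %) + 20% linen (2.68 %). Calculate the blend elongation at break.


Formula: Blend property = (fraction_A * property_A) + (fraction_B * property_B)
Step 1: Contribution A = 80/100 * 20.36 % = 16.288 %
Step 2: Contribution B = 20/100 * 2.68 % = 0.536 %
Step 3: Blend elongation at break = 16.288 + 0.536 = 16.824 %

16.824 %


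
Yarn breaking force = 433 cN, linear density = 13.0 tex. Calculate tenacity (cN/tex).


Formula: Tenacity = Breaking force / Linear density
Tenacity = 433 cN / 13.0 tex
Tenacity = 33.31 cN/tex

33.31 cN/tex


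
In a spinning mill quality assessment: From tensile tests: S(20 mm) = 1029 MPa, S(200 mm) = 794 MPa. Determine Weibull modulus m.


Formula: m = ln(L1/L2) / ln(S2/S1)
Step 1: ln(L1/L2) = ln(20/200) = -2.30259
Step 2: S2/S1 = 794/1029 = 0.77162
Step 3: ln(S2/S1) = ln(0.77162) = -0.25926
Step 4: m = -2.30259 / -0.25926 = 8.88

8.88 (Weibull m)


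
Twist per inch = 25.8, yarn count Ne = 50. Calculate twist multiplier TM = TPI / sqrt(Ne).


Formula: TM = TPI / sqrt(Ne)
Step 1: sqrt(Ne) = sqrt(50) = 7.0711
Step 2: TM = 25.8 / 7.0711 = 3.65

3.65 TM


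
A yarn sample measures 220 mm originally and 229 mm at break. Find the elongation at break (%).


Formula: Elongation (%) = ((L_break - L0) / L0) * 100
Step 1: Extension = 229 - 220 = 9 mm
Step 2: Elongation = (9 / 220) * 100
Step 3: Elongation = 0.040909 * 100 = 4.0909% ≈ 4.1%

4.1%


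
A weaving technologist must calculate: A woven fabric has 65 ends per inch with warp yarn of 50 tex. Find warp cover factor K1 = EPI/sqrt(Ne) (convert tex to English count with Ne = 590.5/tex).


Formula: K1 = EPI / sqrt(Ne), with Ne = 590.5 / tex_warp
Step 1: Ne = 590.5 / 50 = 11.81
Step 2: sqrt(Ne) = sqrt(11.81) = 3.4366
Step 3: K1 = 65 / 3.4366 = 18.9

18.9


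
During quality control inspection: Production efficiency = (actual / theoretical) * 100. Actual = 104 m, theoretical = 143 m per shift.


Formula: Efficiency% = (Actual output / Theoretical output) * 100
Efficiency% = (104 / 143) * 100
Efficiency% = 0.727273 * 100 = 72.7273% ≈ 72.7%

72.7%


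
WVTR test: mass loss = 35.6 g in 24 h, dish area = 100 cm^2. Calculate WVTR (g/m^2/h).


Formula: WVTR = mass_loss / (area * time)
Step 1: Convert area: 100 cm^2 = 0.01 m^2
Step 2: WVTR = 35.6 g / (0.01 m^2 * 24 h)
Step 3: WVTR = 35.6 / 0.24 = 148.3 g/m^2/h

148.3 g/m^2/h


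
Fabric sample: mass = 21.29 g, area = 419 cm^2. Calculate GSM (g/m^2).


Formula: GSM = mass_g / area_m2
Step 1: Convert area: 419 cm^2 = 419 / 10000 = 0.0419 m^2
Step 2: GSM = 21.29 g / 0.0419 m^2 = 508.1 g/m^2

508.1 g/m^2


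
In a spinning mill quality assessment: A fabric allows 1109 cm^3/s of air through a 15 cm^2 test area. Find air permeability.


Formula: Air Permeability = Airflow / Test Area
AP = 1109 cm^3/s / 15 cm^2
AP = 73.9 cm^3/s/cm^2

73.9 cm^3/s/cm^2


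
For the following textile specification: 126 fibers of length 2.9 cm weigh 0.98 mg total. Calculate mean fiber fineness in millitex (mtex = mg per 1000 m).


Formula: fineness (mtex) = mass (mg) / total length (km) = (mass_mg / total_length_m) * 1000
Step 1: Convert fiber length: 2.9 cm = 0.029 m
Step 2: Total fiber length = 126 * 0.029 = 3.654 m
Step 3: Linear density = 0.98 mg / 3.654 m = 0.2682 mg/m
Step 4: fineness = 0.2682 * 1000 = 268.2 mtex

268.2 mtex


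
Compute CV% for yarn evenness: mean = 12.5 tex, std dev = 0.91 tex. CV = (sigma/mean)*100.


Formula: CV% = (standard deviation / mean) * 100
Step 1: Ratio = 0.91 / 12.5 = 0.0728
Step 2: CV% = 0.0728 * 100 = 7.28% ≈ 7.3%

7.3%


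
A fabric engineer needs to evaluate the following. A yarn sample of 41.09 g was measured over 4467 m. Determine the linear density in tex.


Formula: Tex = (mass_g / length_m) * 1000
Substituting: Tex = (41.09 / 4467) * 1000
Intermediate: 41.09 / 4467 = 0.00919857 g/m
Tex = 0.00919857 * 1000 = 9.20 tex

9.20 tex


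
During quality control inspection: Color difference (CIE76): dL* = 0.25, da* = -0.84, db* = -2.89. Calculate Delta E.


Formula: Delta E = sqrt(dL*^2 + da*^2 + db*^2)
Step 1: dL*^2 = 0.25^2 = 0.0625
Step 2: da*^2 = (-0.84)^2 = 0.7056
Step 3: db*^2 = (-2.89)^2 = 8.3521
Step 4: Sum = 0.0625 + 0.7056 + 8.3521 = 9.1202
Step 5: Delta E = sqrt(9.1202) = 3.02

3.02 Delta E


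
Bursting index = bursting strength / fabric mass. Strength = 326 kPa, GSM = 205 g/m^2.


Formula: Bursting Index = Bursting Strength / Fabric GSM
BI = 326 kPa / 205 g/m^2
BI = 1.590 kPa/(g/m^2)

1.590 kPa/(g/m^2)


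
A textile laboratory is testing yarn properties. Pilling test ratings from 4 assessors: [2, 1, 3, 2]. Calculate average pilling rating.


Formula: Mean = sum / count
Sum = 2 + 1 + 3 + 2 = 8
Mean = 8 / 4 = 2.0

2.0


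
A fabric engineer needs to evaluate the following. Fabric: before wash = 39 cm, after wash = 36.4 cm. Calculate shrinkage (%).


Formula: Shrinkage% = ((L_before - L_after) / L_before) * 100
Step 1: Shrinkage = 39 - 36.4 = 2.6 cm
Step 2: Shrinkage% = (2.6 / 39) * 100
Step 3: Shrinkage% = 0.066667 * 100 = 6.6667% ≈ 6.7%

6.7%


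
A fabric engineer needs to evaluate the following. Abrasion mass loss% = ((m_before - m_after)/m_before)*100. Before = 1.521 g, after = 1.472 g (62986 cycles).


Formula: Mass loss% = ((m_before - m_after) / m_before) * 100
Step 1: Mass loss = 1.521 - 1.472 = 0.049 g
Step 2: Ratio = 0.049 / 1.521 = 0.0322156
Step 3: Mass loss% = 0.0322156 * 100 = 3.22156% ≈ 3.22%

3.22%


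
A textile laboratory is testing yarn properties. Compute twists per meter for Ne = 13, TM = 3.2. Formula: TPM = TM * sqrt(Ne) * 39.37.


Formula: TPM = TM * sqrt(Ne) * 39.37
Step 1: sqrt(Ne) = sqrt(13) = 3.6056
Step 2: TM * sqrt(Ne) = 3.2 * 3.6056 = 11.5379
Step 3: TPM = 11.5379 * 39.37 = 454 twists/m

454 twists/m


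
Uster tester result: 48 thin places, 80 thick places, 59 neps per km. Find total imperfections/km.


Formula: Total = thin places + thick places + neps
Total = 48 + 80 + 59
Total = 187 imperfections/km

187 imperfections/km


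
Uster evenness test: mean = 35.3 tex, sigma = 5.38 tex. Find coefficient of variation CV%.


Formula: CV% = (standard deviation / mean) * 100
Step 1: Ratio = 5.38 / 35.3 = 0.152408
Step 2: CV% = 0.152408 * 100 = 15.2408% ≈ 15.2%

15.2%


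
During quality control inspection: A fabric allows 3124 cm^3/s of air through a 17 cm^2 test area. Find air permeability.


Formula: Air Permeability = Airflow / Test Area
AP = 3124 cm^3/s / 17 cm^2
AP = 183.8 cm^3/s/cm^2

183.8 cm^3/s/cm^2


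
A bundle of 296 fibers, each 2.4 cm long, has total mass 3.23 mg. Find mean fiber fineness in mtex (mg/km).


Formula: fineness (mtex) = mass (mg) / total length (km) = (mass_mg / total_length_m) * 1000
Step 1: Convert fiber length: 2.4 cm = 0.024 m
Step 2: Total fiber length = 296 * 0.024 = 7.104 m
Step 3: Linear density = 3.23 mg / 7.104 m = 0.4547 mg/m
Step 4: fineness = 0.4547 * 1000 = 454.7 mtex

454.7 mtex


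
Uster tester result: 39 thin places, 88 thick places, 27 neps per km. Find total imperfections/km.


Formula: Total = thin places + thick places + neps
Total = 39 + 88 + 27
Total = 154 imperfections/km

154 imperfections/km
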